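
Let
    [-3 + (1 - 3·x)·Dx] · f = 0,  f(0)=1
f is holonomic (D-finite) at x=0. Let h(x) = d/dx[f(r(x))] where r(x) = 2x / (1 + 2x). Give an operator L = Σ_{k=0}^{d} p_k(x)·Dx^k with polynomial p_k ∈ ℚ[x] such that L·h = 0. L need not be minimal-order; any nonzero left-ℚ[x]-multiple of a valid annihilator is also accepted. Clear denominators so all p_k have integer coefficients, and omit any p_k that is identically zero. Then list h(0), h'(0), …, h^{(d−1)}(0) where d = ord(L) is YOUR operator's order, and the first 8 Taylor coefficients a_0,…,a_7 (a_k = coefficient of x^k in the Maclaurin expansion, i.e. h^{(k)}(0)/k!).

f: a_k = 1, 3, 9, 27, 81, 243, 729, 2187, …
Substitute x→r, Dx→(1/r')Dx; clear ⇒ L₀.
h=h₀': d/dx-closure on L₀ ⇒ L.
L = 8 + (-1 + 4·x)·Dx  (order 1).
h: a_k = 6, 48, 288, 1536, 7680, 36864, 172032, 786432, …
ICs: h(0) = 6.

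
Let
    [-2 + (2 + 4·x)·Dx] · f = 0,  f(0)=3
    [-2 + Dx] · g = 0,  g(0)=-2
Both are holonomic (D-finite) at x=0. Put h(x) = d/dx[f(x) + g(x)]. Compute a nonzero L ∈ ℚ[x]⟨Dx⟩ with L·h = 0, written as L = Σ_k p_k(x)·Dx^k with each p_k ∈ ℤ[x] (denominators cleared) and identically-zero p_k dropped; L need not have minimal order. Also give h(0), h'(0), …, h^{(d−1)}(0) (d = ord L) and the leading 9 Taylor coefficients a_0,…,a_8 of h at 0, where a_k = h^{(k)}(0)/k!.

f: a_k = 3, 3, -3/2, 3/2, -15/8, 21/8, -63/16, 99/16, -1287/128, …
g: a_k = -2, -4, -4, -8/3, -4/3, -8/15, -8/45, -16/315, -4/315, …
Sum ⇒ L₀ = lclm(L_f,L_g) in ℚ(x)⟨Dx⟩.
Differentiate: ansatz ord ≤ ord L₀ ⇒ L.
L = (-10 - 8·x) + (-1 - 16·x - 16·x^2)·Dx + (3 + 10·x + 8·x^2)·Dx^2  (order 2).
h: a_k = -1, -11, -7/2, -77/6, 251/24, -2963/120, 30929/720, -405917/5040, 6080051/40320, …
ICs: h(0) = -1, h′(0) = -11.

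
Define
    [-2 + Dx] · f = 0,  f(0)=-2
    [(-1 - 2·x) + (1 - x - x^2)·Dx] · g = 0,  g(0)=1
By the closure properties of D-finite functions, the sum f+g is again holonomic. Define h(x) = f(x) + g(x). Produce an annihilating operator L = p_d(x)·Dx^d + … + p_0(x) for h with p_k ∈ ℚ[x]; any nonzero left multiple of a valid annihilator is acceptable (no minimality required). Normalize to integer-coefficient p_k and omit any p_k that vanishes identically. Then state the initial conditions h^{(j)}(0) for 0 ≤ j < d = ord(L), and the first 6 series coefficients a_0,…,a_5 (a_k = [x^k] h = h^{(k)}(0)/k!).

L = (4 + 8·x + 24·x^2 + 8·x^3) + (-14·x - 10·x^2 + 8·x^3 + 4·x^4)·Dx + (-1 + 5·x - x^2 - 6·x^3 - 2·x^4)·Dx^2  (order 2).
h: a_k = -1, -3, -2, 1/3, 11/3, 112/15, …
ICs: h(0) = -1, h′(0) = -3.

f: a_k = -2, -4, -4, -8/3, -4/3, -8/15, …
g: a_k = 1, 1, 2, 3, 5, 8, …
L₀ := lclm(L_f,L_g); ord L₀ ≤ 1+1.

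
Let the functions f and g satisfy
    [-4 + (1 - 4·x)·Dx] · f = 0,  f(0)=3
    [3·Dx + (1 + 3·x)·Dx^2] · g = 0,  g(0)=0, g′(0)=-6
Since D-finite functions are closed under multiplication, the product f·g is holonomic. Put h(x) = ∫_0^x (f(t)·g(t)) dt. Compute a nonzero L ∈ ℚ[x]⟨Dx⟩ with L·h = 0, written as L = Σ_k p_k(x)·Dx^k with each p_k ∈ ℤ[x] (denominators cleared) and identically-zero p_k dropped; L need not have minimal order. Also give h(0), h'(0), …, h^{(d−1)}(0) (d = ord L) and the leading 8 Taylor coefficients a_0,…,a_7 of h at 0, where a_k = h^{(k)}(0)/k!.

L = 12·Dx + (5 + 36·x)·Dx^2 + (-1 + x + 12·x^2)·Dx^3  (order 3).
h: a_k = 0, 0, -9, -15, -117/2, -1629/10, -2958/5, -9621/5, …
ICs: h(0) = 0, h′(0) = 0, h′′(0) = -18.

f: a_k = 3, 12, 48, 192, 768, 3072, 12288, 49152, …
g: a_k = 0, -6, 9, -18, 81/2, -486/5, 243, -4374/7, …
L₀ := L_f ⊗_s L_g (sym. prod.), ord ≤ 2.
h=∫h₀ ⇒ L = L₀·Dx.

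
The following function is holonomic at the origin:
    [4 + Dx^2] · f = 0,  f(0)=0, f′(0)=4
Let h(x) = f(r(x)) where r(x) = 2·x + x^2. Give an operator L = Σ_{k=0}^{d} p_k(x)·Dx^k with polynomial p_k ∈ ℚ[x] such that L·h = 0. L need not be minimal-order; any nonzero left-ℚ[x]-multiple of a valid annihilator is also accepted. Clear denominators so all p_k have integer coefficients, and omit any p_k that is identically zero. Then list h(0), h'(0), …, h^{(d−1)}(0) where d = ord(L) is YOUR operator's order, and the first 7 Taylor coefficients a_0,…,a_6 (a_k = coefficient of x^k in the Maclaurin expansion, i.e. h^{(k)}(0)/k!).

L = (16 + 48·x + 48·x^2 + 16·x^3) - Dx + (1 + x)·Dx^2  (order 2).
h: a_k = 0, 8, 4, -64/3, -32, 16/15, 40, …
ICs: h(0) = 0, h′(0) = 8.

f: a_k = 0, 4, 0, -8/3, 0, 8/15, 0, …
Substitute x→r, Dx→(1/r')Dx; clear ⇒ L₀.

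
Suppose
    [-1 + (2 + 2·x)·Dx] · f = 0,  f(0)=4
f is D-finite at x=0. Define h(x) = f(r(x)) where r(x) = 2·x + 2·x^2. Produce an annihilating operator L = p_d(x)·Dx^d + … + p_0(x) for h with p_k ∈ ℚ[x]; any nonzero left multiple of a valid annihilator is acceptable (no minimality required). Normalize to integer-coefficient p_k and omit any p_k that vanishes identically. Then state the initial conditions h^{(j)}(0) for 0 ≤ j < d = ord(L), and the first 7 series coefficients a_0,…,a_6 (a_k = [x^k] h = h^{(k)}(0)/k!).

L = (-1 - 2·x) + (1 + 2·x + 2·x^2)·Dx  (order 1).
h: a_k = 4, 4, 2, -2, 3/2, -1/2, -3/4, …
ICs: h(0) = 4.

f: a_k = 4, 2, -1/2, 1/4, -5/32, 7/64, -21/256, …
h₀=f(r): pull back L_f along r ⇒ L₀.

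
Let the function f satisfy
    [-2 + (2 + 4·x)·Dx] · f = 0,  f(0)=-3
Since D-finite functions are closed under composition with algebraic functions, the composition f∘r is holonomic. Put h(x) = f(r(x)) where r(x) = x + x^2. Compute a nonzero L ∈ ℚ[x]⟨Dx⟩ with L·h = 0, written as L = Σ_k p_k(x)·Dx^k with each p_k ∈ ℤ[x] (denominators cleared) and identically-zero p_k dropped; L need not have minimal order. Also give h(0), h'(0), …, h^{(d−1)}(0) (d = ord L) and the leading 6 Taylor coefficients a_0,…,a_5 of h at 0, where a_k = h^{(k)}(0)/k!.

f: a_k = -3, -3, 3/2, -3/2, 15/8, -21/8, …
f∘r: x↦r, Dx↦Dx/r' in L_f ⇒ L₀.
L = (-1 - 2·x) + (1 + 2·x + 2·x^2)·Dx  (order 1).
h: a_k = -3, -3, -3/2, 3/2, -9/8, 3/8, …
ICs: h(0) = -3.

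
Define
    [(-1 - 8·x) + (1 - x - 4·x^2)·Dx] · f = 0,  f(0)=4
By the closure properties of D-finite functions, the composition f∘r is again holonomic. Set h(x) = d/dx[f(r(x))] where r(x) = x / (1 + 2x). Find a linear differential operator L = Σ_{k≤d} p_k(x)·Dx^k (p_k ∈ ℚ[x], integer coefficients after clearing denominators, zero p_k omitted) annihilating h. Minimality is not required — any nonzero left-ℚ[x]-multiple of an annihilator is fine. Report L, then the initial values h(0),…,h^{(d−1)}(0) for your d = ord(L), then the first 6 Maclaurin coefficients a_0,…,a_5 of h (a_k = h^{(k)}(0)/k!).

f: a_k = 4, 4, 20, 36, 116, 260, …
h₀=f(r): pull back L_f along r ⇒ L₀.
h₀' ⇒ L via d/dx closure of L₀.
L = (6 + 12·x + 72·x^2 + 80·x^3) + (-1 - 15·x - 54·x^2 - 36·x^3 + 40·x^4)·Dx  (order 1).
h: a_k = 4, 24, -84, 432, -1900, 8136, …
ICs: h(0) = 4.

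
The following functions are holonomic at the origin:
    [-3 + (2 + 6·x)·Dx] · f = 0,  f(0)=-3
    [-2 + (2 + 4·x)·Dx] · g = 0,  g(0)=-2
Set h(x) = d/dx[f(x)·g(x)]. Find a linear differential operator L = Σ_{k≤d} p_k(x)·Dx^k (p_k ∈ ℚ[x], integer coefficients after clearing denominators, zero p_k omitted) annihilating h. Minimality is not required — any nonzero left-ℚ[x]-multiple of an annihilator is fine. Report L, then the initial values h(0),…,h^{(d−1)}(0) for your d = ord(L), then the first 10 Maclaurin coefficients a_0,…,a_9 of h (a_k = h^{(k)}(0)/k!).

L = -1 + (-10 - 74·x - 180·x^2 - 144·x^3)·Dx  (order 1).
h: a_k = 15, -3/2, 45/8, -303/16, 7725/128, -47709/256, 578025/1024, -3459015/2048, 164299725/32768, -970605105/65536, …
ICs: h(0) = 15.

f: a_k = -3, -9/2, 27/8, -81/16, 1215/128, -5103/256, 45927/1024, -216513/2048, 8444007/32768, -42220035/65536, …
g: a_k = -2, -2, 1, -1, 5/4, -7/4, 21/8, -33/8, 429/64, -715/64, …
Sym-product of L_f,L_g gives L₀ (≤ ord 1).
h=h₀': d/dx-closure on L₀ ⇒ L.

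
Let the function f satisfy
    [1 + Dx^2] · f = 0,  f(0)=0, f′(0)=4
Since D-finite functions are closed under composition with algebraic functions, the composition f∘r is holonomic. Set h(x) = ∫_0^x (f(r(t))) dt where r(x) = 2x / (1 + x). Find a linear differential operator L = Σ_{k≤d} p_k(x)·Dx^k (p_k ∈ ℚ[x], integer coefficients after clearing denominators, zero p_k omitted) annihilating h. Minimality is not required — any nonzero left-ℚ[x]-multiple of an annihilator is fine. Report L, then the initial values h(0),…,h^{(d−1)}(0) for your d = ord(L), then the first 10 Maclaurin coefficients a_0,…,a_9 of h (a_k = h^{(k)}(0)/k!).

f: a_k = 0, 4, 0, -2/3, 0, 1/30, 0, -1/1260, 0, 1/90720, …
h₀=f(r): pull back L_f along r ⇒ L₀.
∫: right-multiply L₀ by Dx.
L = 4·Dx + (2 + 6·x + 6·x^2 + 2·x^3)·Dx^2 + (1 + 4·x + 6·x^2 + 4·x^3 + x^4)·Dx^3  (order 3).
h: a_k = 0, 0, 4, -8/3, 2/3, 8/5, -172/45, 40/7, -2209/315, 3032/405, …
ICs: h(0) = 0, h′(0) = 0, h′′(0) = 8.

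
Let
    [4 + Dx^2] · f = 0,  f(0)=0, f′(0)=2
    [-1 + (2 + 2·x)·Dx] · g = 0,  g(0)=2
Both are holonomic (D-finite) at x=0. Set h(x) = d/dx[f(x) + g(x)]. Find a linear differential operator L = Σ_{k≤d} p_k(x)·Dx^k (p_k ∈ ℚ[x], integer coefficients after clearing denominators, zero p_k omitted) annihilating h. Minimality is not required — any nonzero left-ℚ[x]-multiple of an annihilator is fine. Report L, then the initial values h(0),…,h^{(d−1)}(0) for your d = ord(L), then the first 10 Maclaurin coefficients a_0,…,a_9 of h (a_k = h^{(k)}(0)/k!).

f: a_k = 0, 2, 0, -4/3, 0, 4/15, 0, -8/315, 0, 4/2835, …
g: a_k = 2, 1, -1/4, 1/8, -5/64, 7/128, -21/512, 33/1024, -429/16384, 715/32768, …
L₀ := lclm(L_f,L_g); ord L₀ ≤ 2+1.
h₀' ⇒ L via d/dx closure of L₀.
L = (-124 - 128·x - 64·x^2) + (-152 - 408·x - 384·x^2 - 128·x^3)·Dx + (-31 - 32·x - 16·x^2)·Dx^2 + (-38 - 102·x - 96·x^2 - 32·x^3)·Dx^3  (order 3).
h: a_k = 3, -1/2, -29/8, -5/16, 617/384, -63/256, 2203/46080, -429/2048, 2158097/10321920, -12155/65536, …
ICs: h(0) = 3, h′(0) = -1/2, h′′(0) = -29/4.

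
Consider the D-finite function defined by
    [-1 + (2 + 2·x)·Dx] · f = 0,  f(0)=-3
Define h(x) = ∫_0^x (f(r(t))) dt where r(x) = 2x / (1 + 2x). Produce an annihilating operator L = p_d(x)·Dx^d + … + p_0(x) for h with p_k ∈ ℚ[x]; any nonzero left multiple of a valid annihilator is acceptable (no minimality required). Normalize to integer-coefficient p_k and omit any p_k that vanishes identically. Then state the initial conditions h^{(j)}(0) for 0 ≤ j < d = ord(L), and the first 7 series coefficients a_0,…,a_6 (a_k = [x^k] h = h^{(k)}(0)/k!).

L = -Dx + (1 + 6·x + 8·x^2)·Dx^2  (order 2).
h: a_k = 0, -3, -3/2, 5/2, -39/8, 423/40, -399/16, …
ICs: h(0) = 0, h′(0) = -3.

f: a_k = -3, -3/2, 3/8, -3/16, 15/128, -21/256, 63/1024, …
L₀ from L_f via x↦r, Dx↦r'^{-1}Dx.
h=∫h₀ ⇒ L = L₀·Dx.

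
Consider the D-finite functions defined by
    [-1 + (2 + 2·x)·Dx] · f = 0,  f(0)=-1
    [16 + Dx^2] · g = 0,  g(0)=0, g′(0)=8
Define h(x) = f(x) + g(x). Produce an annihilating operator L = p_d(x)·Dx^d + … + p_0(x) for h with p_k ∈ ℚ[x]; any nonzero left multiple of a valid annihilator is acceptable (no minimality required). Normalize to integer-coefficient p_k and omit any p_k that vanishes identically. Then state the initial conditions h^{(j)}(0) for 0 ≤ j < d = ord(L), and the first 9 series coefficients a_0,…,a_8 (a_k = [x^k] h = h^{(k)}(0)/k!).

L = (-1072 - 2048·x - 1024·x^2) + (2016 + 6112·x + 6144·x^2 + 2048·x^3)·Dx + (-67 - 128·x - 64·x^2)·Dx^2 + (126 + 382·x + 384·x^2 + 128·x^3)·Dx^3  (order 3).
h: a_k = -1, 15/2, 1/8, -1027/48, 5/128, 65431/3840, 21/1024, -4204699/645120, 429/32768, …
ICs: h(0) = -1, h′(0) = 15/2, h′′(0) = 1/4.

f: a_k = -1, -1/2, 1/8, -1/16, 5/128, -7/256, 21/1024, -33/2048, 429/32768, …
g: a_k = 0, 8, 0, -64/3, 0, 256/15, 0, -2048/315, 0, …
L₀ := lclm(L_f,L_g); ord L₀ ≤ 1+2.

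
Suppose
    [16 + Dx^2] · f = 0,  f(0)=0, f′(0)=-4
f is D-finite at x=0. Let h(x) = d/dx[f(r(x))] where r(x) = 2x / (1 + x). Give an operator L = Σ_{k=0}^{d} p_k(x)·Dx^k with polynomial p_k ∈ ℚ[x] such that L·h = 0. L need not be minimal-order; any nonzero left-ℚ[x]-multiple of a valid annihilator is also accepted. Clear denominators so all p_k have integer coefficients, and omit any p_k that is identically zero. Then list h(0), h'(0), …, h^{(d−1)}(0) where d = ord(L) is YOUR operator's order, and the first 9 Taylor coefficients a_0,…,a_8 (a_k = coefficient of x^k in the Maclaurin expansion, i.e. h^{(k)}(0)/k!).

f: a_k = 0, -4, 0, 32/3, 0, -128/15, 0, 1024/315, 0, …
f∘r: x↦r, Dx↦Dx/r' in L_f ⇒ L₀.
h=h₀': d/dx-closure on L₀ ⇒ L.
L = (70 + 12·x + 6·x^2) + (6 + 18·x + 18·x^2 + 6·x^3)·Dx + (1 + 4·x + 6·x^2 + 4·x^3 + x^4)·Dx^2  (order 2).
h: a_k = -8, 16, 232, -992, 3464/3, 3120, -758488/45, 1749824/45, -15457432/315, …
ICs: h(0) = -8, h′(0) = 16.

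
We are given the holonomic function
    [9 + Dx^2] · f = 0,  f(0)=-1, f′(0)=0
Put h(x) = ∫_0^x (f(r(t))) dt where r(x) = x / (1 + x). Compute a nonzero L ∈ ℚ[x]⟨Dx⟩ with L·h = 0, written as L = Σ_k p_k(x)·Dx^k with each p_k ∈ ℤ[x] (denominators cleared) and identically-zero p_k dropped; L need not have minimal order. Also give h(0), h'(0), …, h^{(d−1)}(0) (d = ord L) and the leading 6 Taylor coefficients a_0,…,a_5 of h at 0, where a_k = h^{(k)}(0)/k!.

L = 9·Dx + (2 + 6·x + 6·x^2 + 2·x^3)·Dx^2 + (1 + 4·x + 6·x^2 + 4·x^3 + x^4)·Dx^3  (order 3).
h: a_k = 0, -1, 0, 3/2, -9/4, 81/40, …
ICs: h(0) = 0, h′(0) = -1, h′′(0) = 0.

f: a_k = -1, 0, 9/2, 0, -27/8, 0, …
L₀ from L_f via x↦r, Dx↦r'^{-1}Dx.
h=∫h₀ ⇒ L = L₀·Dx.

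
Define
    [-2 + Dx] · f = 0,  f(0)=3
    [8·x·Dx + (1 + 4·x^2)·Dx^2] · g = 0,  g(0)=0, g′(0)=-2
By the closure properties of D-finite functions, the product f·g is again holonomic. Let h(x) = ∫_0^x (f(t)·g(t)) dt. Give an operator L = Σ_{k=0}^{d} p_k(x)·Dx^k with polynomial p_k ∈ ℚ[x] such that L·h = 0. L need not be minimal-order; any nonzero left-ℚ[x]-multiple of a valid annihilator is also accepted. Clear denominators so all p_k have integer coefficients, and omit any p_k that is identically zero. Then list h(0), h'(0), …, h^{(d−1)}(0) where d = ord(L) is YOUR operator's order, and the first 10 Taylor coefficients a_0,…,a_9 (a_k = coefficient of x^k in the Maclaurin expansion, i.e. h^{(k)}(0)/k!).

f: a_k = 3, 6, 6, 4, 2, 4/5, 4/15, 8/105, 2/105, 4/945, …
g: a_k = 0, -2, 0, 8/3, 0, -32/5, 0, 128/7, 0, -512/9, …
f·g: L₀ = L_f ⊗_s L_g, ord ≤ 1·2.
∫: right-multiply L₀ by Dx.
L = (4 - 16·x + 16·x^2)·Dx + (-4 + 8·x - 16·x^2)·Dx^2 + (1 + 4·x^2)·Dx^3  (order 3).
h: a_k = 0, 0, -3, -4, -1, 8/5, -6/5, -88/21, 93/35, 1808/189, …
ICs: h(0) = 0, h′(0) = 0, h′′(0) = -6.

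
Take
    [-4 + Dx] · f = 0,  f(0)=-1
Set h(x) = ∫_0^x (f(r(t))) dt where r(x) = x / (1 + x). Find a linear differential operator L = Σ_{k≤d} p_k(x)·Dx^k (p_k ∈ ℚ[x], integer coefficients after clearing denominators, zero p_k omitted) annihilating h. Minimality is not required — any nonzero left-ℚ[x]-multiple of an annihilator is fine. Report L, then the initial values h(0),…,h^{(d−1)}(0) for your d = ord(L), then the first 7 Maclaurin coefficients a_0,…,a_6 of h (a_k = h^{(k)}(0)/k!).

L = -4·Dx + (1 + 2·x + x^2)·Dx^2  (order 2).
h: a_k = 0, -1, -2, -4/3, 1/3, 4/15, -14/45, …
ICs: h(0) = 0, h′(0) = -1.

f: a_k = -1, -4, -8, -32/3, -32/3, -128/15, -256/45, …
L₀ from L_f via x↦r, Dx↦r'^{-1}Dx.
h=∫₀ˣh₀: take L = L₀·Dx.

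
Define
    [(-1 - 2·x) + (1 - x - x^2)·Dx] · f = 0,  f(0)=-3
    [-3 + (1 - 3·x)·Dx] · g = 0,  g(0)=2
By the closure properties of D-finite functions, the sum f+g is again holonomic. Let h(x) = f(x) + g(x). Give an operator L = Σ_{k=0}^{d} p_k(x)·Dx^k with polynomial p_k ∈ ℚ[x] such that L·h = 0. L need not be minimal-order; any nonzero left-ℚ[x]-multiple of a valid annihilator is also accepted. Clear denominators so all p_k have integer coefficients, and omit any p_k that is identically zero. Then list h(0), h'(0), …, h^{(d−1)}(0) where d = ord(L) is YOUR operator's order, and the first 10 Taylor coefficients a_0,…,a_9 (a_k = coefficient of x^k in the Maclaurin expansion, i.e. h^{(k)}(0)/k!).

L = (-6 - 36·x + 18·x^2 - 18·x^3) + (14 - 18·x - 24·x^2 + 18·x^3 - 36·x^4)·Dx + (-2 + 10·x - 15·x^2 + 10·x^3 - 9·x^5)·Dx^2  (order 2).
h: a_k = -1, 3, 12, 45, 147, 462, 1419, 4311, 13020, 39201, …
ICs: h(0) = -1, h′(0) = 3.

f: a_k = -3, -3, -6, -9, -15, -24, -39, -63, -102, -165, …
g: a_k = 2, 6, 18, 54, 162, 486, 1458, 4374, 13122, 39366, …
Weyl lclm of L_f,L_g ⇒ L₀ (ord ≤ 2).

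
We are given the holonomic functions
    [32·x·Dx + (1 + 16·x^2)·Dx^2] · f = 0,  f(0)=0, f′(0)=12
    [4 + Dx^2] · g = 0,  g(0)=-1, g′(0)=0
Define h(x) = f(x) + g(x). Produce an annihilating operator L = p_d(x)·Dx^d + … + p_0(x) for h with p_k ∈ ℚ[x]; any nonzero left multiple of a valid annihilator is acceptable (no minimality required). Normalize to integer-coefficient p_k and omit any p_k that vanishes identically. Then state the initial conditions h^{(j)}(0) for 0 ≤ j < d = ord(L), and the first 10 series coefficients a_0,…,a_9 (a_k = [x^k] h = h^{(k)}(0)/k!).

f: a_k = 0, 12, 0, -64, 0, 3072/5, 0, -49152/7, 0, 262144/3, …
g: a_k = -1, 0, 2, 0, -2/3, 0, 4/45, 0, -2/315, 0, …
Sum ⇒ L₀ = lclm(L_f,L_g) in ℚ(x)⟨Dx⟩.
L = (-6016·x + 102400·x^3 + 32768·x^5)·Dx + (-28 + 1216·x^2 + 27648·x^4 + 16384·x^6)·Dx^2 + (-1504·x + 25600·x^3 + 8192·x^5)·Dx^3 + (-7 + 304·x^2 + 6912·x^4 + 4096·x^6)·Dx^4  (order 4).
h: a_k = -1, 12, 2, -64, -2/3, 3072/5, 4/45, -49152/7, -2/315, 262144/3, …
ICs: h(0) = -1, h′(0) = 12, h′′(0) = 4, h′′′(0) = -384.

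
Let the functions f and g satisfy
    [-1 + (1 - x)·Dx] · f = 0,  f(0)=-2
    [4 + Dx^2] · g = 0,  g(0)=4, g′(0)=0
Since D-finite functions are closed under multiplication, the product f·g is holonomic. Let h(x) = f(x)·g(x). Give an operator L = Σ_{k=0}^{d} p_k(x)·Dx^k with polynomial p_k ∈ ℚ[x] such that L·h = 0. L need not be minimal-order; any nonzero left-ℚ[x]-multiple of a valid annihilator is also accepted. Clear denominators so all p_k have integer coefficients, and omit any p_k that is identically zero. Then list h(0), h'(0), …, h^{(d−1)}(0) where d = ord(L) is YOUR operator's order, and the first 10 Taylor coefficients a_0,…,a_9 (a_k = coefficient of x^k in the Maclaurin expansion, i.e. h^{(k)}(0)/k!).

f: a_k = -2, -2, -2, -2, -2, -2, -2, -2, -2, -2, …
g: a_k = 4, 0, -8, 0, 8/3, 0, -16/45, 0, 8/315, 0, …
f·g: L₀ = L_f ⊗_s L_g, ord ≤ 1·2.
L = (-4 + 4·x) + 2·Dx + (-1 + x)·Dx^2  (order 2).
h: a_k = -8, -8, 8, 8, 8/3, 8/3, 152/45, 152/45, 1048/315, 1048/315, …
ICs: h(0) = -8, h′(0) = -8.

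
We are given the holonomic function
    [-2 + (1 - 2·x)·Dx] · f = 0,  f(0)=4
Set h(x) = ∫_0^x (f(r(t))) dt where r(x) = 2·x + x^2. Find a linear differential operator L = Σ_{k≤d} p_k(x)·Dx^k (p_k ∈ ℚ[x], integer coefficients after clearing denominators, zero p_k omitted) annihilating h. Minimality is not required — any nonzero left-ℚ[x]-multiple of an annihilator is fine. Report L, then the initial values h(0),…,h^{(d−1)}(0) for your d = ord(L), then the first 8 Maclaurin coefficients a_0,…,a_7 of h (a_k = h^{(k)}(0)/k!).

f: a_k = 4, 8, 16, 32, 64, 128, 256, 512, …
f∘r: x↦r, Dx↦Dx/r' in L_f ⇒ L₀.
Integrate: L := L₀·Dx.
L = (4 + 4·x)·Dx + (-1 + 4·x + 2·x^2)·Dx^2  (order 2).
h: a_k = 0, 4, 8, 24, 80, 1424/5, 1056, 28192/7, …
ICs: h(0) = 0, h′(0) = 4.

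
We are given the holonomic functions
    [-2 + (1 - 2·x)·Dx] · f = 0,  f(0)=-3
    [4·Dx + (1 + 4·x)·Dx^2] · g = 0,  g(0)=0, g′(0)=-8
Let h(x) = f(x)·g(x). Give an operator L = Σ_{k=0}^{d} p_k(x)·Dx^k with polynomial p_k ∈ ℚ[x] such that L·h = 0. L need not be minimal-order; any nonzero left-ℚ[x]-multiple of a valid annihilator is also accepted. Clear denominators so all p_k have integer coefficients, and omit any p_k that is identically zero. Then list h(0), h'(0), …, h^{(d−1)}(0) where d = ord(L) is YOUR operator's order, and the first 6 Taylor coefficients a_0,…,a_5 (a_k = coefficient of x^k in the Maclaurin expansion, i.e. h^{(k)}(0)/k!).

f: a_k = -3, -6, -12, -24, -48, -96, …
g: a_k = 0, -8, 16, -128/3, 128, -2048/5, …
L₀ := L_f ⊗_s L_g (sym. prod.), ord ≤ 2.
L = 8 + 24·x·Dx + (-1 - 2·x + 8·x^2)·Dx^2  (order 2).
h: a_k = 0, 24, 0, 128, -128, 4864/5, …
ICs: h(0) = 0, h′(0) = 24.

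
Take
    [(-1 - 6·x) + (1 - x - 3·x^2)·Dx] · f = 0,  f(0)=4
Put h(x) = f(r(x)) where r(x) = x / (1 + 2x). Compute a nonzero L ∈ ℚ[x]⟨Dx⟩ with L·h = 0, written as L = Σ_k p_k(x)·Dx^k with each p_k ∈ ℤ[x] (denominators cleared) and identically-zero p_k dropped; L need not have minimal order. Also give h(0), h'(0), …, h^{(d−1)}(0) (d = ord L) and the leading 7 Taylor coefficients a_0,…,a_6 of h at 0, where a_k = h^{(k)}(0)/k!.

f: a_k = 4, 4, 16, 28, 76, 160, 388, …
Change of var in L_f (x↦r) gives L₀.
L = (1 + 8·x) + (-1 - 5·x - 5·x^2 + 2·x^3)·Dx  (order 1).
h: a_k = 4, 4, 8, -20, 68, -224, 740, …
ICs: h(0) = 4.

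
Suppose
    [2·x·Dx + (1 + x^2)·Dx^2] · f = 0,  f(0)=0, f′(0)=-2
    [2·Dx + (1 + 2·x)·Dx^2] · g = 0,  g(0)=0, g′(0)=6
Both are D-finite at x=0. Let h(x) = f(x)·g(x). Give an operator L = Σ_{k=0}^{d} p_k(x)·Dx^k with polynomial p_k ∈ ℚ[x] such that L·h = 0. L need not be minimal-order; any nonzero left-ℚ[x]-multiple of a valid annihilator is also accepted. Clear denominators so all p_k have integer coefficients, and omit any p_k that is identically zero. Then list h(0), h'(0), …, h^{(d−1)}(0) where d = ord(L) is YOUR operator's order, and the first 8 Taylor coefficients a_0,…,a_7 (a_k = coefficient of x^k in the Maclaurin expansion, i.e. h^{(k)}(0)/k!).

f: a_k = 0, -2, 0, 2/3, 0, -2/5, 0, 2/7, …
g: a_k = 0, 6, -6, 8, -12, 96/5, -32, 384/7, …
L₀ := L_f ⊗_s L_g (sym. prod.), ord ≤ 4.
L = (24 + 80·x + 88·x^2 + 240·x^3 + 240·x^4 + 208·x^5 + 16·x^7)·Dx + (12 + 80·x + 332·x^2 + 608·x^3 + 880·x^4 + 744·x^5 + 560·x^6 + 24·x^7 + 56·x^8)·Dx^2 + (12 + 52·x + 168·x^2 + 372·x^3 + 516·x^4 + 564·x^5 + 384·x^6 + 276·x^7 + 24·x^8 + 32·x^9)·Dx^3 + (2 + 12·x + 34·x^2 + 64·x^3 + 87·x^4 + 96·x^5 + 84·x^6 + 48·x^7 + 33·x^8 + 4·x^9 + 4·x^10)·Dx^4  (order 4).
h: a_k = 0, 0, -12, 12, -12, 20, -532/15, 292/5, …
ICs: h(0) = 0, h′(0) = 0, h′′(0) = -24, h′′′(0) = 72.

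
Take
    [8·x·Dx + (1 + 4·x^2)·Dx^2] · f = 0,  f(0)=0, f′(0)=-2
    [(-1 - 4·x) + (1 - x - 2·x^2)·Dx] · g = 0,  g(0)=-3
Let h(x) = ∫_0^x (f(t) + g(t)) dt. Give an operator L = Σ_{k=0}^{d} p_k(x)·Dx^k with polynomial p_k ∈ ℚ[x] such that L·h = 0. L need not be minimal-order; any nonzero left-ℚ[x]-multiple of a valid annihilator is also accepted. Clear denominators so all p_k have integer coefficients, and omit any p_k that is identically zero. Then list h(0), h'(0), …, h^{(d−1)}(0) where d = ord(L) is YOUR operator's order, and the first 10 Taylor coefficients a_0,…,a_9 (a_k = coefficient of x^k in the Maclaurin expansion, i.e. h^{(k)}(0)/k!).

f: a_k = 0, -2, 0, 8/3, 0, -32/5, 0, 128/7, 0, -512/9, …
g: a_k = -3, -3, -9, -15, -33, -63, -129, -255, -513, -1023, …
f+g: L₀ = lclm(L_f,L_g), ord ≤ 2+1.
Integrate: L := L₀·Dx.
L = (24 - 96·x - 864·x^2 - 1536·x^3 - 3264·x^4 - 768·x^6)·Dx^2 + (-19 - 80·x - 100·x^2 - 544·x^3 - 1424·x^4 - 2368·x^5 - 192·x^6 - 768·x^7)·Dx^3 + (3 + 7·x + 32·x^2 - 28·x^3 + 24·x^4 - 240·x^5 - 256·x^6 - 64·x^7 - 128·x^8)·Dx^4  (order 4).
h: a_k = 0, -3, -5/2, -3, -37/12, -33/5, -347/30, -129/7, -1657/56, -57, …
ICs: h(0) = 0, h′(0) = -3, h′′(0) = -5, h′′′(0) = -18.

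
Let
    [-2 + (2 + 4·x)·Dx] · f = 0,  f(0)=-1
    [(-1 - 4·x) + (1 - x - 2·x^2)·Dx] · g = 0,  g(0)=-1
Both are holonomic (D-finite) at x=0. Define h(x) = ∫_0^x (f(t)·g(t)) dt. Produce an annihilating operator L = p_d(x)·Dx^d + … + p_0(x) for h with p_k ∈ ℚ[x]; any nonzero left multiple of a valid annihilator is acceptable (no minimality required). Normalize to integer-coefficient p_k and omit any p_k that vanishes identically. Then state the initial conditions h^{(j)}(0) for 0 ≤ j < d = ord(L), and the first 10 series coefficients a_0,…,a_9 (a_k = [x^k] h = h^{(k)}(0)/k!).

f: a_k = -1, -1, 1/2, -1/2, 5/8, -7/8, 21/16, -33/16, 429/128, -715/128, …
g: a_k = -1, -1, -3, -5, -11, -21, -43, -85, -171, -341, …
f·g: L₀ = L_f ⊗_s L_g, ord ≤ 1·1.
h=∫₀ˣh₀: take L = L₀·Dx.
L = (2 + 5·x + 6·x^2)·Dx + (-1 - x + 4·x^2 + 4·x^3)·Dx^2  (order 2).
h: a_k = 0, 1, 1, 7/6, 2, 23/8, 125/24, 939/112, 493/32, 30371/1152, …
ICs: h(0) = 0, h′(0) = 1.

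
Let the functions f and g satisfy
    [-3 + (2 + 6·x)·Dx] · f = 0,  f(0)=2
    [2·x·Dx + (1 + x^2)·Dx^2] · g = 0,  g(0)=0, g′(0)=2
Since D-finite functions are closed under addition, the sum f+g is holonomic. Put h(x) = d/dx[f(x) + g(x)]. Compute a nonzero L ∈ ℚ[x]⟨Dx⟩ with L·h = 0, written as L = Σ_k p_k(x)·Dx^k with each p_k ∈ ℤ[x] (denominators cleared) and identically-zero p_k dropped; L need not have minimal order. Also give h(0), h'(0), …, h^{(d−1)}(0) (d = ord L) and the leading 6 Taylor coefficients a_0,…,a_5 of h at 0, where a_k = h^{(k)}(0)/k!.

L = (-12 - 90·x + 36·x^2 + 54·x^3) + (-35 - 48·x - 102·x^2 + 144·x^3 + 189·x^4)·Dx + (-6 - 10·x + 36·x^2 + 44·x^3 + 42·x^4 + 54·x^5)·Dx^2  (order 2).
h: a_k = 5, -9/2, 65/8, -405/16, 8761/128, -45927/256, …
ICs: h(0) = 5, h′(0) = -9/2.

f: a_k = 2, 3, -9/4, 27/8, -405/64, 1701/128, …
g: a_k = 0, 2, 0, -2/3, 0, 2/5, …
f+g: L₀ = lclm(L_f,L_g), ord ≤ 1+2.
Differentiate: ansatz ord ≤ ord L₀ ⇒ L.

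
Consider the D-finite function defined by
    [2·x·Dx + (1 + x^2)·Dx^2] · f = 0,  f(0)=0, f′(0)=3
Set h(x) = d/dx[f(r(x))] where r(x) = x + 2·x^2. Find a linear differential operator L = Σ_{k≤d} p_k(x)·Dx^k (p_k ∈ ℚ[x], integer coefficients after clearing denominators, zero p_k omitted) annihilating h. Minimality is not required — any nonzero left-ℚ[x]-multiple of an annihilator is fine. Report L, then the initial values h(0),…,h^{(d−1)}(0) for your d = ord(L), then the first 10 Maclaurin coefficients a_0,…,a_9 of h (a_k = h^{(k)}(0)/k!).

L = (-4 + 2·x + 16·x^2 + 48·x^3 + 48·x^4) + (1 + 4·x + x^2 + 8·x^3 + 20·x^4 + 16·x^5)·Dx  (order 1).
h: a_k = 3, 12, -3, -24, -57, -12, 165, 336, 111, -948, …
ICs: h(0) = 3.

f: a_k = 0, 3, 0, -1, 0, 3/5, 0, -3/7, 0, 1/3, …
h₀=f(r): pull back L_f along r ⇒ L₀.
h=h₀': d/dx-closure on L₀ ⇒ L.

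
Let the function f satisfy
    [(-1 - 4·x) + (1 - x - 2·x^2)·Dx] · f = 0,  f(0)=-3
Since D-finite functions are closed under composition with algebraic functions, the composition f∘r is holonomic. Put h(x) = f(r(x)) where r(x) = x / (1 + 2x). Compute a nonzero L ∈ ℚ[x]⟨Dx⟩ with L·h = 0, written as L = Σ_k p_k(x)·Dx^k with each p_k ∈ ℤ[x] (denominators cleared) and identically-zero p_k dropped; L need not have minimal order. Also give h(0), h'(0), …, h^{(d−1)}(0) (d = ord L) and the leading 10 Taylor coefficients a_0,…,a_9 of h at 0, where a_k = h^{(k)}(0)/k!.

f: a_k = -3, -3, -9, -15, -33, -63, -129, -255, -513, -1023, …
Substitute x→r, Dx→(1/r')Dx; clear ⇒ L₀.
L = (-1 - 6·x) + (1 + 5·x + 6·x^2)·Dx  (order 1).
h: a_k = -3, -3, -3, 9, -27, 81, -243, 729, -2187, 6561, …
ICs: h(0) = -3.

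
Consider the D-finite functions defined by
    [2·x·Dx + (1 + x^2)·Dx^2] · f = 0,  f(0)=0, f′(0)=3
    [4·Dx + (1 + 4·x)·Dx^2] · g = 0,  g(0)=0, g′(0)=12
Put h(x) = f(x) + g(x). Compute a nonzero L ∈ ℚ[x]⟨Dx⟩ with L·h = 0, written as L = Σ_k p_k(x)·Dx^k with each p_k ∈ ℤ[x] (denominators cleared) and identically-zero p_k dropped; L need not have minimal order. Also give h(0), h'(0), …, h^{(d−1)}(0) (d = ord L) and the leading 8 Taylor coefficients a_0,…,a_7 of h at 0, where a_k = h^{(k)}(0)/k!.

f: a_k = 0, 3, 0, -1, 0, 3/5, 0, -3/7, …
g: a_k = 0, 12, -24, 64, -192, 3072/5, -2048, 49152/7, …
f+g: L₀ = lclm(L_f,L_g), ord ≤ 2+2.
L = (-4 - 48·x + 12·x^2 + 16·x^3)·Dx + (-17 - 8·x - 45·x^2 + 24·x^3 + 32·x^4)·Dx^2 + (-2 - 7·x + 4·x^2 + x^3 + 6·x^4 + 8·x^5)·Dx^3  (order 3).
h: a_k = 0, 15, -24, 63, -192, 615, -2048, 49149/7, …
ICs: h(0) = 0, h′(0) = 15, h′′(0) = -48.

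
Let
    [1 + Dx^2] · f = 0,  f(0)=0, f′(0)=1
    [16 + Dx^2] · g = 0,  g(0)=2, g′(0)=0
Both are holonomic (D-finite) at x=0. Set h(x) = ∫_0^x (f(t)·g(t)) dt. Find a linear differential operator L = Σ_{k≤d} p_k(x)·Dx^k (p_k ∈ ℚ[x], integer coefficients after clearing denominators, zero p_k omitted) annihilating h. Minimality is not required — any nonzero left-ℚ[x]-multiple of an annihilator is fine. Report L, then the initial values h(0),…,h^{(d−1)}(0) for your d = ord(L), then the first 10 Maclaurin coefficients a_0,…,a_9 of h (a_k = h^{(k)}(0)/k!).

f: a_k = 0, 1, 0, -1/6, 0, 1/120, 0, -1/5040, 0, 1/362880, …
g: a_k = 2, 0, -16, 0, 64/3, 0, -512/45, 0, 1024/315, 0, …
f·g: L₀ = L_f ⊗_s L_g, ord ≤ 2·2.
h=∫₀ˣh₀: take L = L₀·Dx.
L = 225·Dx + 34·Dx^3 + Dx^5  (order 5).
h: a_k = 0, 0, 1, 0, -49/12, 0, 1441/360, 0, -37969/20160, 0, …
ICs: h(0) = 0, h′(0) = 0, h′′(0) = 2, h′′′(0) = 0, h′′′′(0) = -98.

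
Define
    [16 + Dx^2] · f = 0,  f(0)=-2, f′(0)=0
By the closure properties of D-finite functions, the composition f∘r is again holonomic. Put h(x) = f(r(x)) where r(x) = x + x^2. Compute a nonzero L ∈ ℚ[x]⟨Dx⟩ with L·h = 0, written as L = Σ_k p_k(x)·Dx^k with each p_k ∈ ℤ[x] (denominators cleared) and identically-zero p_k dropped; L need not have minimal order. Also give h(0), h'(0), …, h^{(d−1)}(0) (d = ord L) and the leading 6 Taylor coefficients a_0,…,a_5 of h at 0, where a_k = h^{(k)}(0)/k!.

f: a_k = -2, 0, 16, 0, -64/3, 0, …
Change of var in L_f (x↦r) gives L₀.
L = (16 + 96·x + 192·x^2 + 128·x^3) - 2·Dx + (1 + 2·x)·Dx^2  (order 2).
h: a_k = -2, 0, 16, 32, -16/3, -256/3, …
ICs: h(0) = -2, h′(0) = 0.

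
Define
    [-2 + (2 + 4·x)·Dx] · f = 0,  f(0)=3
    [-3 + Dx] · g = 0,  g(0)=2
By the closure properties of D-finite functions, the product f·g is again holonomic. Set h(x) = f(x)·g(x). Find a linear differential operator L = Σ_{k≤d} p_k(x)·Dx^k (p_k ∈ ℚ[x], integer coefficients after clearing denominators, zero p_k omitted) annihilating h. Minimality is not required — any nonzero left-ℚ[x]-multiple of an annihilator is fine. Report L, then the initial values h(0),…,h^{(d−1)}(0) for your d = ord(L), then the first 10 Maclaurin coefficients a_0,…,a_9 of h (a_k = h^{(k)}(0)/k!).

L = (-4 - 6·x) + (1 + 2·x)·Dx  (order 1).
h: a_k = 6, 24, 42, 48, 39, 132/5, 63/5, 288/35, -117/140, 33/5, …
ICs: h(0) = 6.

f: a_k = 3, 3, -3/2, 3/2, -15/8, 21/8, -63/16, 99/16, -1287/128, 2145/128, …
g: a_k = 2, 6, 9, 9, 27/4, 81/20, 81/40, 243/280, 729/2240, 243/2240, …
Sym-product of L_f,L_g gives L₀ (≤ ord 1).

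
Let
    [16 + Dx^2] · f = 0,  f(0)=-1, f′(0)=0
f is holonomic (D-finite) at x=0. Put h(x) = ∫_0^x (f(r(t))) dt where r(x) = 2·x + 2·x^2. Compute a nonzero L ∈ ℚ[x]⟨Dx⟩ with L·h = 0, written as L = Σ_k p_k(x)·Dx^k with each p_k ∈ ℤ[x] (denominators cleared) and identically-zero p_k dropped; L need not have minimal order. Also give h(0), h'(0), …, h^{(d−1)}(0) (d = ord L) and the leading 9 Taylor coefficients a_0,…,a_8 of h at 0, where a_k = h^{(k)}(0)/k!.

f: a_k = -1, 0, 8, 0, -32/3, 0, 256/45, 0, -512/315, …
h₀=f(r): pull back L_f along r ⇒ L₀.
h=∫h₀ ⇒ L = L₀·Dx.
L = (64 + 384·x + 768·x^2 + 512·x^3)·Dx - 2·Dx^2 + (1 + 2·x)·Dx^3  (order 3).
h: a_k = 0, -1, 0, 32/3, 16, -416/15, -1024/9, -29696/315, 2816/15, …
ICs: h(0) = 0, h′(0) = -1, h′′(0) = 0.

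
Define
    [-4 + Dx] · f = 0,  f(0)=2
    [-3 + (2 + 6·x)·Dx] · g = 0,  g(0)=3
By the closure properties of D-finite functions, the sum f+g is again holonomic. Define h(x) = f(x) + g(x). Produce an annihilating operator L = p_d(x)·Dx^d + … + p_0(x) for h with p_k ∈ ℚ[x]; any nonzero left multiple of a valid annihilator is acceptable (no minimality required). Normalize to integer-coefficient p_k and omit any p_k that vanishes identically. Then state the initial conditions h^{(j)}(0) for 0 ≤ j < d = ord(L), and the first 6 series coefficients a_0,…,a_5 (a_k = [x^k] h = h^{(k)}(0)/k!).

L = (132 + 288·x) + (-73 - 384·x - 576·x^2)·Dx + (10 + 78·x + 144·x^2)·Dx^2  (order 2).
h: a_k = 5, 25/2, 101/8, 1267/48, 4547/384, 142081/3840, …
ICs: h(0) = 5, h′(0) = 25/2.

f: a_k = 2, 8, 16, 64/3, 64/3, 256/15, …
g: a_k = 3, 9/2, -27/8, 81/16, -1215/128, 5103/256, …
Weyl lclm of L_f,L_g ⇒ L₀ (ord ≤ 2).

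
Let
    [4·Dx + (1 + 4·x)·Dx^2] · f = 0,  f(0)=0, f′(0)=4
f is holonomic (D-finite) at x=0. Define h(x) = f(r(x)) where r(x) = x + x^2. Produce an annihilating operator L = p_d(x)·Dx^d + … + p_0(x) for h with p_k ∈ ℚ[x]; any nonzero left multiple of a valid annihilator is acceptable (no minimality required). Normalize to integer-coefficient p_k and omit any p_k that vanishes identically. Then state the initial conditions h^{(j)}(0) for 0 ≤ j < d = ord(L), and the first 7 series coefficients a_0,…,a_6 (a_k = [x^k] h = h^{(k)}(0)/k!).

L = 2·Dx + (1 + 2·x)·Dx^2  (order 2).
h: a_k = 0, 4, -4, 16/3, -8, 64/5, -64/3, …
ICs: h(0) = 0, h′(0) = 4.

f: a_k = 0, 4, -8, 64/3, -64, 1024/5, -2048/3, …
L₀ from L_f via x↦r, Dx↦r'^{-1}Dx.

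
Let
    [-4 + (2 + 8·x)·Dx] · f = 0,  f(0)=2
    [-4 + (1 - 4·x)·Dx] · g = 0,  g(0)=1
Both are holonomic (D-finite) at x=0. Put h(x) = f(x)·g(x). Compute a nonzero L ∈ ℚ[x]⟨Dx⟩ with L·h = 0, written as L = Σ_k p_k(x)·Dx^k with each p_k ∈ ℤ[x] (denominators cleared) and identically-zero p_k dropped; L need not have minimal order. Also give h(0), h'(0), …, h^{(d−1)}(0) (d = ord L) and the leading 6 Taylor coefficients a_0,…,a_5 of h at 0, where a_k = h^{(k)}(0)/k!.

f: a_k = 2, 4, -4, 8, -20, 56, …
g: a_k = 1, 4, 16, 64, 256, 1024, …
f·g: L₀ = L_f ⊗_s L_g, ord ≤ 1·1.
L = (6 + 8·x) + (-1 + 16·x^2)·Dx  (order 1).
h: a_k = 2, 12, 44, 184, 716, 2920, …
ICs: h(0) = 2.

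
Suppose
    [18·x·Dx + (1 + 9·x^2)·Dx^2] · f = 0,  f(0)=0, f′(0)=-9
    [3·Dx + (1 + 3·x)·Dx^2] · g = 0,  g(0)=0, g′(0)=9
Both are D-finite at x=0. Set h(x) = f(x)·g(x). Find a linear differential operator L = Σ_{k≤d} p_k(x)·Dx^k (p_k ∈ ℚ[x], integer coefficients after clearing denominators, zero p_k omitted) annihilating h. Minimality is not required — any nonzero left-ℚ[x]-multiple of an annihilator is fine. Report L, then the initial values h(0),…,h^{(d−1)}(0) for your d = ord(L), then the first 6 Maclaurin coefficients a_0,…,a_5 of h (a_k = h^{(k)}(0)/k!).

f: a_k = 0, -9, 0, 27, 0, -729/5, …
g: a_k = 0, 9, -27/2, 27, -243/4, 729/5, …
f·g: L₀ = L_f ⊗_s L_g, ord ≤ 2·2.
L = (648 + 3564·x + 19440·x^2 + 113724·x^3 + 262440·x^4 + 341172·x^5 + 236196·x^7)·Dx + (162 + 3348·x + 24948·x^2 + 117612·x^3 + 396576·x^4 + 813564·x^5 + 918540·x^6 + 236196·x^7 + 826686·x^8)·Dx^2 + (36 + 576·x + 5184·x^2 + 25272·x^3 + 87480·x^4 + 227448·x^5 + 419904·x^6 + 472392·x^7 + 236196·x^8 + 472392·x^9)·Dx^3 + (5 + 54·x + 333·x^2 + 1512·x^3 + 5346·x^4 + 14580·x^5 + 30618·x^6 + 52488·x^7 + 59049·x^8 + 39366·x^9 + 59049·x^10)·Dx^4  (order 4).
h: a_k = 0, 0, -81, 243/2, 0, 729/4, …
ICs: h(0) = 0, h′(0) = 0, h′′(0) = -162, h′′′(0) = 729.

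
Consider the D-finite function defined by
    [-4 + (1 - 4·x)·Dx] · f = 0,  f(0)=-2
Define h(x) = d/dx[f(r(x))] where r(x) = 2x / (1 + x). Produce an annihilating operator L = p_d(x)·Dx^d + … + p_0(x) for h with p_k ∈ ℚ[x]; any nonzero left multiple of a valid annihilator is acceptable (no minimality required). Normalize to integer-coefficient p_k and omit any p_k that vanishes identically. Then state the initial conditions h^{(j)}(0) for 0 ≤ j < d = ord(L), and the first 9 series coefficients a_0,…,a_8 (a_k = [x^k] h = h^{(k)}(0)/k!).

L = 14 + (-1 + 7·x)·Dx  (order 1).
h: a_k = -16, -224, -2352, -21952, -192080, -1613472, -13176688, -105413504, -830131344, …
ICs: h(0) = -16.

f: a_k = -2, -8, -32, -128, -512, -2048, -8192, -32768, -131072, …
L₀ from L_f via x↦r, Dx↦r'^{-1}Dx.
h=h₀': d/dx-closure on L₀ ⇒ L.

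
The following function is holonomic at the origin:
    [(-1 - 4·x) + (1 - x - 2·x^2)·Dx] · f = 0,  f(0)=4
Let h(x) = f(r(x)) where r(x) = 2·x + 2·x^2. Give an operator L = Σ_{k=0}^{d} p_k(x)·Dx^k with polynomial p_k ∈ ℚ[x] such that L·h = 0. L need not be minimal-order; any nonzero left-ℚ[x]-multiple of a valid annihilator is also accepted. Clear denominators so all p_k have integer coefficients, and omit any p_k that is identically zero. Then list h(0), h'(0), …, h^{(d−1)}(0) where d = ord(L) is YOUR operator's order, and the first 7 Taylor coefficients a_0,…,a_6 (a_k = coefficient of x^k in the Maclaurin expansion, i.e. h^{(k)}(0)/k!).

L = (2 + 20·x + 48·x^2 + 32·x^3) + (-1 + 2·x + 10·x^2 + 16·x^3 + 8·x^4)·Dx  (order 1).
h: a_k = 4, 8, 56, 256, 1232, 5984, 28832, …
ICs: h(0) = 4.

f: a_k = 4, 4, 12, 20, 44, 84, 172, …
L₀ from L_f via x↦r, Dx↦r'^{-1}Dx.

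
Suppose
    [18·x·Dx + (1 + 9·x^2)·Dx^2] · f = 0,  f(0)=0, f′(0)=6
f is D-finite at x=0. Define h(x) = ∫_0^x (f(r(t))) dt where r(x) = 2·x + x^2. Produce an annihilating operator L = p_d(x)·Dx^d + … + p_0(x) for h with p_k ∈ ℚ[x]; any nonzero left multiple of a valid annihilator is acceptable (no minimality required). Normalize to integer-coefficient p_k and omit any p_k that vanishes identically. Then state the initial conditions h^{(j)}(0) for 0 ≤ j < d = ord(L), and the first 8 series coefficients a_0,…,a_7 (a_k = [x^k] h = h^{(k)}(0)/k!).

L = (-1 + 72·x + 144·x^2 + 108·x^3 + 27·x^4)·Dx^2 + (1 + x + 36·x^2 + 72·x^3 + 45·x^4 + 9·x^5)·Dx^3  (order 3).
h: a_k = 0, 0, 6, 2, -36, -216/5, 2502/5, 7758/7, …
ICs: h(0) = 0, h′(0) = 0, h′′(0) = 12.

f: a_k = 0, 6, 0, -18, 0, 486/5, 0, -4374/7, …
f∘r: x↦r, Dx↦Dx/r' in L_f ⇒ L₀.
h=∫₀ˣh₀: take L = L₀·Dx.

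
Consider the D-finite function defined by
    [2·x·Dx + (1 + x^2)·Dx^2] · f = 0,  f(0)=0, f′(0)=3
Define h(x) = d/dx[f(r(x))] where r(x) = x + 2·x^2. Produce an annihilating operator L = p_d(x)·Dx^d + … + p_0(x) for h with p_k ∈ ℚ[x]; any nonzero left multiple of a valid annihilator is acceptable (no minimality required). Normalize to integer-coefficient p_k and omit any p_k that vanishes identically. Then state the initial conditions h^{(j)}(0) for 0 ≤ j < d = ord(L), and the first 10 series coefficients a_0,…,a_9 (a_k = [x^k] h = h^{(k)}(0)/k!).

f: a_k = 0, 3, 0, -1, 0, 3/5, 0, -3/7, 0, 1/3, …
Substitute x→r, Dx→(1/r')Dx; clear ⇒ L₀.
h=h₀': d/dx-closure on L₀ ⇒ L.
L = (-4 + 2·x + 16·x^2 + 48·x^3 + 48·x^4) + (1 + 4·x + x^2 + 8·x^3 + 20·x^4 + 16·x^5)·Dx  (order 1).
h: a_k = 3, 12, -3, -24, -57, -12, 165, 336, 111, -948, …
ICs: h(0) = 3.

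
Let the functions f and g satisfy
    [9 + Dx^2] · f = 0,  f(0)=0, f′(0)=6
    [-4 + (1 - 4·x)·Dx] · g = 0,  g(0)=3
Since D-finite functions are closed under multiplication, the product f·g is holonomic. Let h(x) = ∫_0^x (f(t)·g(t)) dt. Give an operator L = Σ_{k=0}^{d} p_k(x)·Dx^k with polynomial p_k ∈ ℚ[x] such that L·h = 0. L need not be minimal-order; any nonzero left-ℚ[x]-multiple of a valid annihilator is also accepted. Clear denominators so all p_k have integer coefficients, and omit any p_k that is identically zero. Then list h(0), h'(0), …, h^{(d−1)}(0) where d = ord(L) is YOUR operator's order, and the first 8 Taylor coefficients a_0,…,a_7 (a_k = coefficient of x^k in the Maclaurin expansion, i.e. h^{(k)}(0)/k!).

L = (-9 + 36·x)·Dx + 8·Dx^2 + (-1 + 4·x)·Dx^3  (order 3).
h: a_k = 0, 0, 9, 24, 261/4, 1044/5, 27921/40, 83763/35, …
ICs: h(0) = 0, h′(0) = 0, h′′(0) = 18.

f: a_k = 0, 6, 0, -9, 0, 81/20, 0, -243/280, …
g: a_k = 3, 12, 48, 192, 768, 3072, 12288, 49152, …
f·g: L₀ = L_f ⊗_s L_g, ord ≤ 2·1.
Integrate: L := L₀·Dx.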